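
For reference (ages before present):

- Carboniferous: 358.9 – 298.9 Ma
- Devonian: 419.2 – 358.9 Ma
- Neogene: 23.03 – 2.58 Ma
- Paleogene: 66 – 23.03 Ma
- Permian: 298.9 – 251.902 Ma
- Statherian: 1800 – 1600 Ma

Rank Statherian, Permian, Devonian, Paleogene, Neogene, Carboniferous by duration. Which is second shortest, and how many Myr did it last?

Durations: Statherian 200; Permian 46.998; Devonian 60.3; Paleogene 42.97; Neogene 20.45; Carboniferous 60 Myr.
Sorted shortest-first: Neogene (20.45), Paleogene (42.97), Permian (46.998), Carboniferous (60), Devonian (60.3), Statherian (200).
The second shortest is Paleogene at 42.97 Myr.

Paleogene, 42.97 million years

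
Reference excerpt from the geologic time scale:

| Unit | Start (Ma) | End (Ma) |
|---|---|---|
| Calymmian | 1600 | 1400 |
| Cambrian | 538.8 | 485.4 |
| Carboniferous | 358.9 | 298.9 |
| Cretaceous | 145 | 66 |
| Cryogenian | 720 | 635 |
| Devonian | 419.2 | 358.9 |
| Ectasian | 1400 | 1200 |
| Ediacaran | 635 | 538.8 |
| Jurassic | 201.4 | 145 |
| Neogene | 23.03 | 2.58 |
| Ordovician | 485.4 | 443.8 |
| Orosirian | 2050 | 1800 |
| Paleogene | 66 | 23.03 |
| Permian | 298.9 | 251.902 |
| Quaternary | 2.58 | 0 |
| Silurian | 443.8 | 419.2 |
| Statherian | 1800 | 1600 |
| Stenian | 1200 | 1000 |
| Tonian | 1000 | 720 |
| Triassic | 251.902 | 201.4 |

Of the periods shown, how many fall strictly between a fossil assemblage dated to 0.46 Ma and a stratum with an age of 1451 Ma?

The older date is 1451 Ma and the younger is 0.46 Ma.
Periods with start < 1451 and end > 0.46 Ma: Ectasian (1400–1200), Stenian (1200–1000), Tonian (1000–720), Cryogenian (720–635), Ediacaran (635–538.8), Cambrian (538.8–485.4), Ordovician (485.4–443.8), Silurian (443.8–419.2), Devonian (419.2–358.9), Carboniferous (358.9–298.9), Permian (298.9–251.902), Triassic (251.902–201.4), Jurassic (201.4–145), Cretaceous (145–66), Paleogene (66–23.03), Neogene (23.03–2.58).
That is 16 complete periods.

16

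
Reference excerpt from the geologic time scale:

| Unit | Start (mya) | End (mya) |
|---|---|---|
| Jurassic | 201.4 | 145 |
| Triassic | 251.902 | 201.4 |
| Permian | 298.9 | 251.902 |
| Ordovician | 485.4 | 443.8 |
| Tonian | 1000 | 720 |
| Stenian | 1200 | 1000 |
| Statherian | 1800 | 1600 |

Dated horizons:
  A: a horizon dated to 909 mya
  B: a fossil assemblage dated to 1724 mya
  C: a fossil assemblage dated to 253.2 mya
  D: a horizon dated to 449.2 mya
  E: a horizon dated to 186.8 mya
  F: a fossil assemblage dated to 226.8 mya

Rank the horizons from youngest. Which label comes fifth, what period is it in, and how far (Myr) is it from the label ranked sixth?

A, in the Tonian; 815 million years to B

Smaller Ma means younger, so youngest first: E 186.8 < F 226.8 < C 253.2 < D 449.2 < A 909 < B 1724.
Counting 5 along gives A (909 Ma); the excerpt puts that inside the Tonian, 1000–720 Ma.
Next in line is B (1724 Ma), and 1724 − 909 = 815 Myr.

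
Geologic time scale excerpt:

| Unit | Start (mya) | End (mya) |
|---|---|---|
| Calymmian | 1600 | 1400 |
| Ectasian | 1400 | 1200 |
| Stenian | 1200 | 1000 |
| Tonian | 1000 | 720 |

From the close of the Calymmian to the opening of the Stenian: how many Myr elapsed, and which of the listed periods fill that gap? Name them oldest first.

The Calymmian closes at 1400 Ma and the Stenian opens at 1200 Ma, so the interval is 1400 − 1200 = 200 Myr.
A period fits inside if it starts at or after 1400 Ma and ends at or before 1200 Ma; oldest first that gives Ectasian.

200 million years; Ectasian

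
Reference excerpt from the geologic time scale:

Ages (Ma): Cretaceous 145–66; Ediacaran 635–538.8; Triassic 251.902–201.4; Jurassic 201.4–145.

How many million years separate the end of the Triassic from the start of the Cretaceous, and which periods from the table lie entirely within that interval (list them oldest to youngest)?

56.4 million years; Jurassic

End of Triassic = 201.4 Ma; start of Cretaceous = 145 Ma.
Gap = 201.4 − 145 = 56.4 Myr.
Periods wholly inside 201.4–145 Ma: Jurassic (201.4–145).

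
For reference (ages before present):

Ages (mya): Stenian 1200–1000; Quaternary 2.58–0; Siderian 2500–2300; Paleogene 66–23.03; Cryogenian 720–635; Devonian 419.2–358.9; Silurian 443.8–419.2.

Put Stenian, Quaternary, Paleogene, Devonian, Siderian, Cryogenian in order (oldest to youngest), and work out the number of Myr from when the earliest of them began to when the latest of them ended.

Siderian → Stenian → Cryogenian → Devonian → Paleogene → Quaternary; total span 2500 Myr

From the excerpt: Stenian 1200–1000; Quaternary 2.58–0; Paleogene 66–23.03; Devonian 419.2–358.9; Siderian 2500–2300; Cryogenian 720–635 (Ma).
Larger Ma is earlier, so the oldest is Siderian and the youngest is Quaternary; oldest to youngest: Siderian, Stenian, Cryogenian, Devonian, Paleogene, Quaternary.
Oldest start 2500 minus youngest end 0 gives 2500 Myr overall.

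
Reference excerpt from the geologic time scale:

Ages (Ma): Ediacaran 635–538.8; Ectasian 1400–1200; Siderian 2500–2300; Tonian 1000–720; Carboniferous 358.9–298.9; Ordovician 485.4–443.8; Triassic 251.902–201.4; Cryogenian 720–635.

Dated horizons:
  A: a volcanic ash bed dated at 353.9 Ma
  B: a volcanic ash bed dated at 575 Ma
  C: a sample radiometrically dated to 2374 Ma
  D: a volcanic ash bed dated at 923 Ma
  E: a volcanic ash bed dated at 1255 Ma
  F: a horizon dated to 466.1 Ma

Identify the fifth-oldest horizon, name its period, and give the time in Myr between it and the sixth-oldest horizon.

F, in the Ordovician; 112.2 million years to A

Larger Ma means older, so oldest first: C 2374 > E 1255 > D 923 > B 575 > F 466.1 > A 353.9.
Counting 5 along gives F (466.1 Ma); the excerpt puts that inside the Ordovician, 485.4–443.8 Ma.
Next in line is A (353.9 Ma), and 466.1 − 353.9 = 112.2 Myr.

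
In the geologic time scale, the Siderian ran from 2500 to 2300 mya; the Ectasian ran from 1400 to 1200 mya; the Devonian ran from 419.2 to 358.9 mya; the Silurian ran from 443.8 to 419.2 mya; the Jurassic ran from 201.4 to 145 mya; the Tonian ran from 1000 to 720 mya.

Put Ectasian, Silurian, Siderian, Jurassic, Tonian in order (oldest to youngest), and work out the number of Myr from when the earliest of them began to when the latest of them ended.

Siderian, Ectasian, Tonian, Silurian, Jurassic; total span 2355 Myr

From the excerpt: Ectasian 1400–1200; Silurian 443.8–419.2; Siderian 2500–2300; Jurassic 201.4–145; Tonian 1000–720 (Ma).
Larger Ma is earlier, so the oldest is Siderian and the youngest is Jurassic; oldest to youngest: Siderian, Ectasian, Tonian, Silurian, Jurassic.
Oldest start 2500 minus youngest end 145 gives 2355 Myr overall.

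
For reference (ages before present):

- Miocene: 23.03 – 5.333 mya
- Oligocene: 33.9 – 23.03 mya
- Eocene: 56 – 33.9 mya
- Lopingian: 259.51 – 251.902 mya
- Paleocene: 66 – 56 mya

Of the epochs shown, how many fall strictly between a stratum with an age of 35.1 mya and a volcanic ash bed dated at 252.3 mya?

252.3 Ma sits inside the Lopingian (259.51–251.902) and 35.1 Ma inside the Eocene (56–33.9); neither of those is wholly between the two dates.
The listed epochs lying completely between them are Paleocene — 1 in all.

1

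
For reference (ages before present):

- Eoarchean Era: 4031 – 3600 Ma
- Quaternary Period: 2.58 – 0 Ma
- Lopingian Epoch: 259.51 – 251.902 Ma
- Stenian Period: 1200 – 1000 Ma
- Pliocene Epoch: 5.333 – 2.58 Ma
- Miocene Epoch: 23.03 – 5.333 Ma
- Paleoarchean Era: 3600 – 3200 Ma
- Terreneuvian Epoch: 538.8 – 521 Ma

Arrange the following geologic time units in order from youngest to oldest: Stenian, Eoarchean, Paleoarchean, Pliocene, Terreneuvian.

The oldest of these is Eoarchean (starts 4031 Ma) and the youngest is Pliocene (ends 2.58 Ma).
In between, by decreasing start age: Paleoarchean (3600), Stenian (1200), Terreneuvian (538.8).
Listing youngest first means reversing that sequence.

Pliocene, Terreneuvian, Stenian, Paleoarchean, Eoarchean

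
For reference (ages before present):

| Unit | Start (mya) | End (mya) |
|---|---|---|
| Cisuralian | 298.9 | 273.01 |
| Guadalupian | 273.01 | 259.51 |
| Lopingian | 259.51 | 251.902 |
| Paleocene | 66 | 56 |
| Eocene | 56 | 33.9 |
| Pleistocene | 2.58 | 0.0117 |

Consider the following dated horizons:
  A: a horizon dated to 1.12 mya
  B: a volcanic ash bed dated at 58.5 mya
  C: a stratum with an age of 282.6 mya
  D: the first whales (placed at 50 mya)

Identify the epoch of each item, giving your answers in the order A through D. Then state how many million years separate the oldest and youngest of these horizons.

A: 1.12 Ma lies in 2.58–0.0117 Ma, so Pleistocene.
B: 58.5 Ma lies in 66–56 Ma, so Paleocene.
C: 282.6 Ma lies in 298.9–273.01 Ma, so Cisuralian.
D: 50 Ma lies in 56–33.9 Ma, so Eocene.
Oldest = 282.6 Ma, youngest = 1.12 Ma → span 281.48 Myr.

A — Pleistocene; B — Paleocene; C — Cisuralian; D — Eocene; span 281.48 million years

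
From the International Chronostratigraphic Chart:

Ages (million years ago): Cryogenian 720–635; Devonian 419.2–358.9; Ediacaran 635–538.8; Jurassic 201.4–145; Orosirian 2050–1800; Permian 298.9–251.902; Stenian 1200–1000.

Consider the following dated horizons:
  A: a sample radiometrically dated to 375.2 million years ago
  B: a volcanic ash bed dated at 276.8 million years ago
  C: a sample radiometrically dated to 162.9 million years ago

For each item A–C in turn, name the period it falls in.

A — Devonian; B — Permian; C — Jurassic

Match each age against the start–end ranges in the excerpt: A = 375.2 Ma → Devonian (419.2–358.9); B = 276.8 Ma → Permian (298.9–251.902); C = 162.9 Ma → Jurassic (201.4–145).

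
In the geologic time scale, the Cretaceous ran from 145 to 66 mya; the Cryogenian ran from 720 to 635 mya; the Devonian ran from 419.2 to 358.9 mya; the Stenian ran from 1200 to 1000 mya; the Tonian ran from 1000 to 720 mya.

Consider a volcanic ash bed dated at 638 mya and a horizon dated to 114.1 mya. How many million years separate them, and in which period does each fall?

Elapsed time: 638 − 114.1 = 523.9 Myr.
638 Ma lies within 720–635 Ma: Cryogenian.
114.1 Ma lies within 145–66 Ma: Cretaceous.

523.9 million years apart; the first in the Cryogenian, the second in the Cretaceous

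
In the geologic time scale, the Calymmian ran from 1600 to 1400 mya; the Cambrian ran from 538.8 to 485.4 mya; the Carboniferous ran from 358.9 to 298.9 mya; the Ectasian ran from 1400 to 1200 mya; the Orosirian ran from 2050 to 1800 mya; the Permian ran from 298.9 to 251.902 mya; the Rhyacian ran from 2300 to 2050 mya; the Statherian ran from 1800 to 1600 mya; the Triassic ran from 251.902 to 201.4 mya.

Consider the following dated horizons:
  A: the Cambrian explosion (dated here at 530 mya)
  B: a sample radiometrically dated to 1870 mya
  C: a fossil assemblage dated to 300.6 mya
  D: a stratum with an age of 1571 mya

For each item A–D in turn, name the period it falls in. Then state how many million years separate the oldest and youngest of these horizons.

A — Cambrian; B — Orosirian; C — Carboniferous; D — Calymmian; span 1569.4 million years

Match each age against the start–end ranges in the excerpt: A = 530 Ma → Cambrian (538.8–485.4); B = 1870 Ma → Orosirian (2050–1800); C = 300.6 Ma → Carboniferous (358.9–298.9); D = 1571 Ma → Calymmian (1600–1400).
The largest age is 1870 Ma and the smallest is 300.6 Ma; their difference is 1569.4 Myr.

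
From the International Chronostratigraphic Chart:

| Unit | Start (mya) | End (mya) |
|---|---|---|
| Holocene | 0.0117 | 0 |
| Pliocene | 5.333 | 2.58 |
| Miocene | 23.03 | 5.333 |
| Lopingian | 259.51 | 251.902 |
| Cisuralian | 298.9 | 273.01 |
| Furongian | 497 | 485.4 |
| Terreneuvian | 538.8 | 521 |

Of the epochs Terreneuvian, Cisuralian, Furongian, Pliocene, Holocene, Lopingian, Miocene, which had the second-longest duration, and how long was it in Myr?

Durations: Terreneuvian 17.8; Cisuralian 25.89; Furongian 11.6; Pliocene 2.753; Holocene 0.0117; Lopingian 7.608; Miocene 17.697 Myr.
Sorted longest-first: Cisuralian (25.89), Terreneuvian (17.8), Miocene (17.697), Furongian (11.6), Lopingian (7.608), Pliocene (2.753), Holocene (0.0117).
The second longest is Terreneuvian at 17.8 Myr.

Terreneuvian, 17.8 million years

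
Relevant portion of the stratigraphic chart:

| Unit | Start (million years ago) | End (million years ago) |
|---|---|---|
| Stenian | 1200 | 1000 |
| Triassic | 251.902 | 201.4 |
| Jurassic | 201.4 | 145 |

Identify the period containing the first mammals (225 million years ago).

Triassic

225 Ma lies between 251.902 and 201.4 Ma, so it falls in the Triassic.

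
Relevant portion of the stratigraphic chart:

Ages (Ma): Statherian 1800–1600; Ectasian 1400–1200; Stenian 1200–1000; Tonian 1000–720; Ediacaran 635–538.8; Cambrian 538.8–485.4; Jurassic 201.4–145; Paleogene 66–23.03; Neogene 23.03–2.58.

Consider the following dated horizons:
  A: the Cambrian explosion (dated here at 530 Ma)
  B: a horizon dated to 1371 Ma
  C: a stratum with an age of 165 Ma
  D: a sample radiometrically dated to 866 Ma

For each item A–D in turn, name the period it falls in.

A — Cambrian; B — Ectasian; C — Jurassic; D — Tonian

Match each age against the start–end ranges in the excerpt: A = 530 Ma → Cambrian (538.8–485.4); B = 1371 Ma → Ectasian (1400–1200); C = 165 Ma → Jurassic (201.4–145); D = 866 Ma → Tonian (1000–720).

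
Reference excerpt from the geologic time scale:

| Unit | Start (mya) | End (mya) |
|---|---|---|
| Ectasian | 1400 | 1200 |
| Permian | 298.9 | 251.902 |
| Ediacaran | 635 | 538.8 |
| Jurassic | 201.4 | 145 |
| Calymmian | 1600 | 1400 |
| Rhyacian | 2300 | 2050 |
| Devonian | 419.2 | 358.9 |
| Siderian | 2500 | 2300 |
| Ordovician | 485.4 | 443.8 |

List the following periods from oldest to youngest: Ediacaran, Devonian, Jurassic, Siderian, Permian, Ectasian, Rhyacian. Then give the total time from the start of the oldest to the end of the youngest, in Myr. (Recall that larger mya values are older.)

Siderian, Rhyacian, Ectasian, Ediacaran, Devonian, Permian, Jurassic; total span 2355 Myr

From the excerpt: Ediacaran 635–538.8; Devonian 419.2–358.9; Jurassic 201.4–145; Siderian 2500–2300; Permian 298.9–251.902; Ectasian 1400–1200; Rhyacian 2300–2050 (Ma).
Larger Ma is earlier, so the oldest is Siderian and the youngest is Jurassic; oldest to youngest: Siderian, Rhyacian, Ectasian, Ediacaran, Devonian, Permian, Jurassic.
Oldest start 2500 minus youngest end 145 gives 2355 Myr overall.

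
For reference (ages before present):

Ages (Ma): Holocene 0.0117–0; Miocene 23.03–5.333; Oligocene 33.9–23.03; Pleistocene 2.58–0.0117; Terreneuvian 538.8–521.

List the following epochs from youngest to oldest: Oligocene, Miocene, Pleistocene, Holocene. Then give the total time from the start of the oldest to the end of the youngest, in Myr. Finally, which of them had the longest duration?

Holocene → Pleistocene → Miocene → Oligocene; total span 33.9 Myr; longest is Miocene

Start ages (Ma): Oligocene 33.9, Miocene 23.03, Pleistocene 2.58, Holocene 0.0117.
Ordered youngest to oldest: Holocene, Pleistocene, Miocene, Oligocene.
Span = 33.9 − 0 = 33.9 Myr.
Durations: Oligocene 10.87, Holocene 0.0117, Miocene 17.697, Pleistocene 2.5683 → longest is Miocene (17.697 Myr).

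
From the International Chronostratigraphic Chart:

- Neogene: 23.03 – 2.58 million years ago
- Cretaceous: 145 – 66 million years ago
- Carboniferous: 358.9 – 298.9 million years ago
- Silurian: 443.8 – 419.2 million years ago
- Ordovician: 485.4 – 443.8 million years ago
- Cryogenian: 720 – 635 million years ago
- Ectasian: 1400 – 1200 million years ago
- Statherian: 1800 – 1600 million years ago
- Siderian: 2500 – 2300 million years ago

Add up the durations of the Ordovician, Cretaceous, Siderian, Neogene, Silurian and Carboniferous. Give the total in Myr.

Each duration: Ordovician = 41.6; Cretaceous = 79; Siderian = 200; Neogene = 20.45; Silurian = 24.6; Carboniferous = 60.
Sum: 41.6 + 79 + 200 + 20.45 + 24.6 + 60 = 425.65 Myr.

425.65 million years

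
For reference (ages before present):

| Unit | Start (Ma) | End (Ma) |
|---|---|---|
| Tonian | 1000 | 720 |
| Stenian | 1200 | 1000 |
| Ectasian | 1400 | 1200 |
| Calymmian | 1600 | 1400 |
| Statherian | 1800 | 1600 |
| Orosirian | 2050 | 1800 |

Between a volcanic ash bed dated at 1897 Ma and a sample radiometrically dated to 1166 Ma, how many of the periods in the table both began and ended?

1897 Ma sits inside the Orosirian (2050–1800) and 1166 Ma inside the Stenian (1200–1000); neither of those is wholly between the two dates.
The listed periods lying completely between them are Statherian, Calymmian, Ectasian — 3 in all.

3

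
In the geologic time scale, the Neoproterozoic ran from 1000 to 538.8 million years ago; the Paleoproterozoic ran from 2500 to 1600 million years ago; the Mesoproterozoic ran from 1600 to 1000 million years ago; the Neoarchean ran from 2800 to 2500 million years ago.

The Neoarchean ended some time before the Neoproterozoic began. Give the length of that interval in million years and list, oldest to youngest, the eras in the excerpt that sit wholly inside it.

1500 million years; Paleoproterozoic, Mesoproterozoic

The Neoarchean closes at 2500 Ma and the Neoproterozoic opens at 1000 Ma, so the interval is 2500 − 1000 = 1500 Myr.
An era fits inside if it starts at or after 2500 Ma and ends at or before 1000 Ma; oldest first that gives Paleoproterozoic, Mesoproterozoic.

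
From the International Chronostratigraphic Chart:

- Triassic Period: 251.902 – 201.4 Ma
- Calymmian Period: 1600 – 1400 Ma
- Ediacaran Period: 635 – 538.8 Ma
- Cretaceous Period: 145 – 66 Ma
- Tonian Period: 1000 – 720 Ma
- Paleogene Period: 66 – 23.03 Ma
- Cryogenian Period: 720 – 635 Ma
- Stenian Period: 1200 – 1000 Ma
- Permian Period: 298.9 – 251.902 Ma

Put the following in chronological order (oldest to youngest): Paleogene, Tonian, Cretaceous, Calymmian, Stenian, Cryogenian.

Calymmian, Stenian, Tonian, Cryogenian, Cretaceous, Paleogene

Read off each span (Ma): Paleogene 66–23.03; Tonian 1000–720; Cretaceous 145–66; Calymmian 1600–1400; Stenian 1200–1000; Cryogenian 720–635.
Larger Ma is older, so oldest→youngest is Calymmian, Stenian, Tonian, Cryogenian, Cretaceous, Paleogene.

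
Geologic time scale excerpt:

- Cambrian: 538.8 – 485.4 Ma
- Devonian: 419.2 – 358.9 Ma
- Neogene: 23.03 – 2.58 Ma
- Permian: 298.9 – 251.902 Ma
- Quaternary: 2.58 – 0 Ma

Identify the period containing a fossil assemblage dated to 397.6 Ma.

Devonian

397.6 Ma lies between 419.2 and 358.9 Ma, so it falls in the Devonian.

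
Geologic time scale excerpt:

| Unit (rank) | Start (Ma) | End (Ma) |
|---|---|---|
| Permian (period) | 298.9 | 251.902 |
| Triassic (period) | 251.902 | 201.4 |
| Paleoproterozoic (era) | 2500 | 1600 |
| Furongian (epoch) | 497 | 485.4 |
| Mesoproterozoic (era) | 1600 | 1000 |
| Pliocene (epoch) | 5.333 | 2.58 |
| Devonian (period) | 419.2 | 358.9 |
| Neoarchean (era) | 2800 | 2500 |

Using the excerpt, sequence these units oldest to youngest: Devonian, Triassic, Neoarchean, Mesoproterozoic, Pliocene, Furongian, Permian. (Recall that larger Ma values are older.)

Neoarchean → Mesoproterozoic → Furongian → Devonian → Permian → Triassic → Pliocene

Read off each span (Ma): Devonian 419.2–358.9; Triassic 251.902–201.4; Neoarchean 2800–2500; Mesoproterozoic 1600–1000; Pliocene 5.333–2.58; Furongian 497–485.4; Permian 298.9–251.902.
Larger Ma is older, so oldest→youngest is Neoarchean, Mesoproterozoic, Furongian, Devonian, Permian, Triassic, Pliocene.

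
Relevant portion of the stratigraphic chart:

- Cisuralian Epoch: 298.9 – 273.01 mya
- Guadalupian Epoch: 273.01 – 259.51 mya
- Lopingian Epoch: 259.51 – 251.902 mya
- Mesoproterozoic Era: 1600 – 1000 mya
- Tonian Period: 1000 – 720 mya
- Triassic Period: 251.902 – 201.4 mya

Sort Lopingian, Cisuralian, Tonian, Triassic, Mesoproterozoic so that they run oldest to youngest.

The oldest of these is Mesoproterozoic (starts 1600 Ma) and the youngest is Triassic (ends 201.4 Ma).
In between, by decreasing start age: Tonian (1000), Cisuralian (298.9), Lopingian (259.51).

Mesoproterozoic, then Tonian, then Cisuralian, then Lopingian, then Triassic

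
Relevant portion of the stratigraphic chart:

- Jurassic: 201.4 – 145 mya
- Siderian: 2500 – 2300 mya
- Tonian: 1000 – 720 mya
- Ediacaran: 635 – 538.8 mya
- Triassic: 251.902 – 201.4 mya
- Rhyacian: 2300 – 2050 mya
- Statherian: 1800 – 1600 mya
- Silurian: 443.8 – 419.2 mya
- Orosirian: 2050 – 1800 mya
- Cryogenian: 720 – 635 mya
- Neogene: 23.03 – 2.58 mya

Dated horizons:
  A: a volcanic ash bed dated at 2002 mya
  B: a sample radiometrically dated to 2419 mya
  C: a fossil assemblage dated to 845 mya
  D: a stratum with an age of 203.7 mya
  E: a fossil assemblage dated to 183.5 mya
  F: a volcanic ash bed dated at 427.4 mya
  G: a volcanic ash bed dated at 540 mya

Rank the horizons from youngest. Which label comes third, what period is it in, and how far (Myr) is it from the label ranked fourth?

F, in the Silurian; 112.6 million years to G

Sorted youngest-first by Ma: E (183.5), D (203.7), F (427.4), G (540), C (845), A (2002), B (2419).
The third youngest is F at 427.4 Ma, which lies in 443.8–419.2 Ma: the Silurian.
The fourth youngest is G at 540 Ma; separation = |427.4 − 540| = 112.6 Myr.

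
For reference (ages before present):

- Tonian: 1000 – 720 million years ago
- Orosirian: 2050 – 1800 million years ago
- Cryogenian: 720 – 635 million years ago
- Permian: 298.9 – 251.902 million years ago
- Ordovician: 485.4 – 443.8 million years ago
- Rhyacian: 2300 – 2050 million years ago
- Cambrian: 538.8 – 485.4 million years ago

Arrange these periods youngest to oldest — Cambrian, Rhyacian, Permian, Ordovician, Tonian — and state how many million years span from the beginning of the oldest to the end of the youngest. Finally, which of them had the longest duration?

Permian → Ordovician → Cambrian → Tonian → Rhyacian; total span 2048.098 Myr; longest is Tonian

Start ages (Ma): Rhyacian 2300, Tonian 1000, Cambrian 538.8, Ordovician 485.4, Permian 298.9.
Ordered youngest to oldest: Permian, Ordovician, Cambrian, Tonian, Rhyacian.
Span = 2300 − 251.902 = 2048.098 Myr.
Durations: Permian 46.998, Tonian 280, Cambrian 53.4, Ordovician 41.6, Rhyacian 250 → longest is Tonian (280 Myr).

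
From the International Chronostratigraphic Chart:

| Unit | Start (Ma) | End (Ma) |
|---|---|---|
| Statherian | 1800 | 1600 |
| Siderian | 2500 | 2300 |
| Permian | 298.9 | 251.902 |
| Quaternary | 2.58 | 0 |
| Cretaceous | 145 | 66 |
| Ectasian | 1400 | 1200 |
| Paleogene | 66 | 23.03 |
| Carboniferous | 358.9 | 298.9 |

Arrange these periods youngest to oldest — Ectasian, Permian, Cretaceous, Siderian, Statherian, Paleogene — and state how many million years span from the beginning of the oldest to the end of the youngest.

Paleogene, Cretaceous, Permian, Ectasian, Statherian, Siderian; total span 2476.97 Myr

Start ages (Ma): Siderian 2500, Statherian 1800, Ectasian 1400, Permian 298.9, Cretaceous 145, Paleogene 66.
Ordered youngest to oldest: Paleogene, Cretaceous, Permian, Ectasian, Statherian, Siderian.
Span = 2500 − 23.03 = 2476.97 Myr.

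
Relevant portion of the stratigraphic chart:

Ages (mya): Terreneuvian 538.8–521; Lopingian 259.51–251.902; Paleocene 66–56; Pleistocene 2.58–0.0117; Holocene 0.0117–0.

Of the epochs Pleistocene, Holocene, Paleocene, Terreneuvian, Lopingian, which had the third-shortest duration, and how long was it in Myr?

Lopingian, 7.608 million years

Start − end for each: Pleistocene 2.58 − 0.0117 = 2.5683; Holocene 0.0117 − 0 = 0.0117; Paleocene 66 − 56 = 10; Terreneuvian 538.8 − 521 = 17.8; Lopingian 259.51 − 251.902 = 7.608.
Ranking these from shortest: Holocene < Pleistocene < Lopingian < Paleocene < Terreneuvian.
Position 3 in that ranking is Lopingian, which lasted 7.608 Myr.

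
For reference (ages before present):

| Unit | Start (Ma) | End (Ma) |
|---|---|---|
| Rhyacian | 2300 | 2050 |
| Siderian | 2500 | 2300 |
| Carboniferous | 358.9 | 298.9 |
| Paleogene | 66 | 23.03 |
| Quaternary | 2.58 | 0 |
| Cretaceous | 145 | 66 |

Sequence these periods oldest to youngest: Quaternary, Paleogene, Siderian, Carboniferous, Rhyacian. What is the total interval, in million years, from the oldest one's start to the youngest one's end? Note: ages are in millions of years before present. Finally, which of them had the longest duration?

From the excerpt: Quaternary 2.58–0; Paleogene 66–23.03; Siderian 2500–2300; Carboniferous 358.9–298.9; Rhyacian 2300–2050 (Ma).
Larger Ma is earlier, so the oldest is Siderian and the youngest is Quaternary; oldest to youngest: Siderian, Rhyacian, Carboniferous, Paleogene, Quaternary.
Oldest start 2500 minus youngest end 0 gives 2500 Myr overall.
Individual lengths (start − end): Paleogene 42.97; Carboniferous 60; Siderian 200; Quaternary 2.58; Rhyacian 250. The largest is Rhyacian at 250 Myr.

Siderian → Rhyacian → Carboniferous → Paleogene → Quaternary; total span 2500 Myr; longest is Rhyacian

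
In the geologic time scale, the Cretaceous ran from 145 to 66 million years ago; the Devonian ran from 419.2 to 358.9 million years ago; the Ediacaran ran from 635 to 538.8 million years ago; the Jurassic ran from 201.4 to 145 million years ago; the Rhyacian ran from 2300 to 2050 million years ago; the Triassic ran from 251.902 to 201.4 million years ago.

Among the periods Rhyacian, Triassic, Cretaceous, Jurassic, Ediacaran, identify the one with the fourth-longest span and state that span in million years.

Jurassic, 56.4 million years

Start − end for each: Rhyacian 2300 − 2050 = 250; Triassic 251.902 − 201.4 = 50.502; Cretaceous 145 − 66 = 79; Jurassic 201.4 − 145 = 56.4; Ediacaran 635 − 538.8 = 96.2.
Ranking these from longest: Rhyacian > Ediacaran > Cretaceous > Jurassic > Triassic.
Position 4 in that ranking is Jurassic, which lasted 56.4 Myr.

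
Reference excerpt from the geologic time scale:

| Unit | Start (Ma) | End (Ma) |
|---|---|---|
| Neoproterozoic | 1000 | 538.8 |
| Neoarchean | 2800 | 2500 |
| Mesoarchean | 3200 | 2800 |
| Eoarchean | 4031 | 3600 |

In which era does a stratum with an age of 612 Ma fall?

612 Ma lies between 1000 and 538.8 Ma, so it falls in the Neoproterozoic.

Neoproterozoic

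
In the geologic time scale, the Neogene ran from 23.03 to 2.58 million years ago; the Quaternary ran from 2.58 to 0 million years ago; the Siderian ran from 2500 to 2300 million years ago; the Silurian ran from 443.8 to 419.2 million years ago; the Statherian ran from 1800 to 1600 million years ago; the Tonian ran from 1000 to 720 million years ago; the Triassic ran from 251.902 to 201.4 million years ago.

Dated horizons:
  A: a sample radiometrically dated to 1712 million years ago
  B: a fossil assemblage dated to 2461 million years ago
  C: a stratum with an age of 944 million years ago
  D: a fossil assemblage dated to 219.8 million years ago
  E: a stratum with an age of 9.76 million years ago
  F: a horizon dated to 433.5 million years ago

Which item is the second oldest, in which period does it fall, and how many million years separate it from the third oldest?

Sorted oldest-first by Ma: B (2461), A (1712), C (944), F (433.5), D (219.8), E (9.76).
The second oldest is A at 1712 Ma, which lies in 1800–1600 Ma: the Statherian.
The third oldest is C at 944 Ma; separation = |1712 − 944| = 768 Myr.

A, in the Statherian; 768 million years to C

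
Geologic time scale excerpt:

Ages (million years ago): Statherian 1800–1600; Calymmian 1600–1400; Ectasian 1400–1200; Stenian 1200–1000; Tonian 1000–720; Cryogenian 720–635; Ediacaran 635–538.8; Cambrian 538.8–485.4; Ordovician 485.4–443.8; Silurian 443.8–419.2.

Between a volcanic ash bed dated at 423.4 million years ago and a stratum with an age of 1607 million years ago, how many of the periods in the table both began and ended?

1607 Ma sits inside the Statherian (1800–1600) and 423.4 Ma inside the Silurian (443.8–419.2); neither of those is wholly between the two dates.
The listed periods lying completely between them are Calymmian, Ectasian, Stenian, Tonian, Cryogenian, Ediacaran, Cambrian, Ordovician — 8 in all.

8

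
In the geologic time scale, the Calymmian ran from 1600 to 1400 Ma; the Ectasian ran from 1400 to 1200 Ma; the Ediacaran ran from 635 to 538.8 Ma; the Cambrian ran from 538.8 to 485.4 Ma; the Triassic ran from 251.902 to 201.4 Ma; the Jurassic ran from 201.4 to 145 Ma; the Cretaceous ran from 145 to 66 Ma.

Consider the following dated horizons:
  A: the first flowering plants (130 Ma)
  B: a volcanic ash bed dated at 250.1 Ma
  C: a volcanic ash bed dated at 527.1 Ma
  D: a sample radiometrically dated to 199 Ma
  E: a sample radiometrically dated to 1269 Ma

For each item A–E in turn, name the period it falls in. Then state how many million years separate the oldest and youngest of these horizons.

A — Cretaceous; B — Triassic; C — Cambrian; D — Jurassic; E — Ectasian; span 1139 million years

A: 130 Ma lies in 145–66 Ma, so Cretaceous.
B: 250.1 Ma lies in 251.902–201.4 Ma, so Triassic.
C: 527.1 Ma lies in 538.8–485.4 Ma, so Cambrian.
D: 199 Ma lies in 201.4–145 Ma, so Jurassic.
E: 1269 Ma lies in 1400–1200 Ma, so Ectasian.
Oldest = 1269 Ma, youngest = 130 Ma → span 1139 Myr.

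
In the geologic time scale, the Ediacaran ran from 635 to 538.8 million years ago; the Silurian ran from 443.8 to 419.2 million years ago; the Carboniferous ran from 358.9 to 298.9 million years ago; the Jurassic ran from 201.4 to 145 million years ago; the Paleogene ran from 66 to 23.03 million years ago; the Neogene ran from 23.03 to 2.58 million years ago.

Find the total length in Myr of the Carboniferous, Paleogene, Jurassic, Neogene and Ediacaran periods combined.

Each duration: Carboniferous = 60; Paleogene = 42.97; Jurassic = 56.4; Neogene = 20.45; Ediacaran = 96.2.
Sum: 60 + 42.97 + 56.4 + 20.45 + 96.2 = 276.02 Myr.

276.02 million years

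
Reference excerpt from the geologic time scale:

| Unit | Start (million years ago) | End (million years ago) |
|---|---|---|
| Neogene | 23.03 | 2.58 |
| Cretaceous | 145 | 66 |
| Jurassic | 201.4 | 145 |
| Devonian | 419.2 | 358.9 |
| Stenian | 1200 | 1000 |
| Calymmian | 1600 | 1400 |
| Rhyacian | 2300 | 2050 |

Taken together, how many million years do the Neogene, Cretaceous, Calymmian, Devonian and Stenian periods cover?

Duration is start − end for each: (23.03 − 2.58) + (145 − 66) + (1600 − 1400) + (419.2 − 358.9) + (1200 − 1000).
That is 20.45 + 79 + 200 + 60.3 + 200, which totals 559.75 million years.

559.75 million years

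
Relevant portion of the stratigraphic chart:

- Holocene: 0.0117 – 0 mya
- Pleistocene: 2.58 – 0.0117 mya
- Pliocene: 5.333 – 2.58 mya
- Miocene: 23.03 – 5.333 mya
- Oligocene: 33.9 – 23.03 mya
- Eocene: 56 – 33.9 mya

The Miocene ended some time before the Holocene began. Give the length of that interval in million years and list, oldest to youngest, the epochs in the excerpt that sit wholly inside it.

5.3213 million years; Pliocene, Pleistocene

End of Miocene = 5.333 Ma; start of Holocene = 0.0117 Ma.
Gap = 5.333 − 0.0117 = 5.3213 Myr.
Epochs wholly inside 5.333–0.0117 Ma: Pliocene (5.333–2.58), Pleistocene (2.58–0.0117).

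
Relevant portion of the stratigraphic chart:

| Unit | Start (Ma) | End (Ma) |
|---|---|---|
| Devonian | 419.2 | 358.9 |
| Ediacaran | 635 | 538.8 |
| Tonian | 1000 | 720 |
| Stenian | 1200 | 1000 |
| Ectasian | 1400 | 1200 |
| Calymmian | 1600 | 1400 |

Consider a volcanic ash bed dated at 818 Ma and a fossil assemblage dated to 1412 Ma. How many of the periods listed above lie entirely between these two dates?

2

The older date is 1412 Ma and the younger is 818 Ma.
Periods with start < 1412 and end > 818 Ma: Ectasian (1400–1200), Stenian (1200–1000).
That is 2 complete periods.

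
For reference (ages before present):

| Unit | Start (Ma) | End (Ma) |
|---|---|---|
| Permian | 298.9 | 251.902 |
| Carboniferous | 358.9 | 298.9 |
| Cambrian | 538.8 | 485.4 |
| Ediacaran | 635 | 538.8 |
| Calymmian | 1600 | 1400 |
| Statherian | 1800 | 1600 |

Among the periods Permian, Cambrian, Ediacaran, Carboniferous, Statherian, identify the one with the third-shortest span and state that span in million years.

Carboniferous, 60 million years

Durations: Permian 46.998; Cambrian 53.4; Ediacaran 96.2; Carboniferous 60; Statherian 200 Myr.
Sorted shortest-first: Permian (46.998), Cambrian (53.4), Carboniferous (60), Ediacaran (96.2), Statherian (200).
The third shortest is Carboniferous at 60 Myr.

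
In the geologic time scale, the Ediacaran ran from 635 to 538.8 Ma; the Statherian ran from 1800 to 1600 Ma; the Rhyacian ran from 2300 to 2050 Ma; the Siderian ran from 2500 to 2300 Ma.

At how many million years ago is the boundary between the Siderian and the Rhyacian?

The Siderian ends and the Rhyacian begins at 2300 Ma.

2300 Ma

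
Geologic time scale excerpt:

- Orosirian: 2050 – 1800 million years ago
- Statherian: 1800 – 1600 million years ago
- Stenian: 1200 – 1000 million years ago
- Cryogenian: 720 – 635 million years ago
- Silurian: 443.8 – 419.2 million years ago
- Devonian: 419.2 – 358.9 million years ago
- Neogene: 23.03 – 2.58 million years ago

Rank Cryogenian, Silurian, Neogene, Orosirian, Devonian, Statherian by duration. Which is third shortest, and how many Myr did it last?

Devonian, 60.3 million years

Start − end for each: Cryogenian 720 − 635 = 85; Silurian 443.8 − 419.2 = 24.6; Neogene 23.03 − 2.58 = 20.45; Orosirian 2050 − 1800 = 250; Devonian 419.2 − 358.9 = 60.3; Statherian 1800 − 1600 = 200.
Ranking these from shortest: Neogene < Silurian < Devonian < Cryogenian < Statherian < Orosirian.
Position 3 in that ranking is Devonian, which lasted 60.3 Myr.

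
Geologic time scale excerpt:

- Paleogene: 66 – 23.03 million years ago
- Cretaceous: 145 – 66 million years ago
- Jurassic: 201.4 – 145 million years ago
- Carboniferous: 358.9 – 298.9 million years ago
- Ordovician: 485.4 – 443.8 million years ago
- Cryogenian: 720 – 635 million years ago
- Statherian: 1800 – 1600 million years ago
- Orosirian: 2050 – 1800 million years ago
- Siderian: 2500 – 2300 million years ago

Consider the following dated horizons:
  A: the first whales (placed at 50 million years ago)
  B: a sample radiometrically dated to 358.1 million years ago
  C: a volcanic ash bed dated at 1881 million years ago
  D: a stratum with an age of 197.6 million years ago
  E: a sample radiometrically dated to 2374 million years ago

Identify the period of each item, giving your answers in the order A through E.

Match each age against the start–end ranges in the excerpt: A = 50 Ma → Paleogene (66–23.03); B = 358.1 Ma → Carboniferous (358.9–298.9); C = 1881 Ma → Orosirian (2050–1800); D = 197.6 Ma → Jurassic (201.4–145); E = 2374 Ma → Siderian (2500–2300).

A — Paleogene; B — Carboniferous; C — Orosirian; D — Jurassic; E — Siderian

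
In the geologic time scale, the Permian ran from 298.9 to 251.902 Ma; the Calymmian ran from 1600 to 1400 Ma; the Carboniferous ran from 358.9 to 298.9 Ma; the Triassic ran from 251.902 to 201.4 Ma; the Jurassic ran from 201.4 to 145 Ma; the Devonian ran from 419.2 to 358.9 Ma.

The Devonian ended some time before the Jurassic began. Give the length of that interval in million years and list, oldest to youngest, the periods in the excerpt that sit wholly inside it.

End of Devonian = 358.9 Ma; start of Jurassic = 201.4 Ma.
Gap = 358.9 − 201.4 = 157.5 Myr.
Periods wholly inside 358.9–201.4 Ma: Carboniferous (358.9–298.9), Permian (298.9–251.902), Triassic (251.902–201.4).

157.5 million years; Carboniferous, Permian, Triassic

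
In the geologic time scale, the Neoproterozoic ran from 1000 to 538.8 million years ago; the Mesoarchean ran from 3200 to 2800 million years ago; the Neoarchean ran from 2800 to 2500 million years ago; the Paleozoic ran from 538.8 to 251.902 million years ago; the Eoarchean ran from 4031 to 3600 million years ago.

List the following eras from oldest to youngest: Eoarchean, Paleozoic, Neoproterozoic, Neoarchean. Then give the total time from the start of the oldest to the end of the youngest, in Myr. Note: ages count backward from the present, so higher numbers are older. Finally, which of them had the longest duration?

From the excerpt: Eoarchean 4031–3600; Paleozoic 538.8–251.902; Neoproterozoic 1000–538.8; Neoarchean 2800–2500 (Ma).
Larger Ma is earlier, so the oldest is Eoarchean and the youngest is Paleozoic; oldest to youngest: Eoarchean, Neoarchean, Neoproterozoic, Paleozoic.
Oldest start 4031 minus youngest end 251.902 gives 3779.098 Myr overall.
Individual lengths (start − end): Neoarchean 300; Neoproterozoic 461.2; Paleozoic 286.898; Eoarchean 431. The largest is Neoproterozoic at 461.2 Myr.

Eoarchean → Neoarchean → Neoproterozoic → Paleozoic; total span 3779.098 Myr; longest is Neoproterozoic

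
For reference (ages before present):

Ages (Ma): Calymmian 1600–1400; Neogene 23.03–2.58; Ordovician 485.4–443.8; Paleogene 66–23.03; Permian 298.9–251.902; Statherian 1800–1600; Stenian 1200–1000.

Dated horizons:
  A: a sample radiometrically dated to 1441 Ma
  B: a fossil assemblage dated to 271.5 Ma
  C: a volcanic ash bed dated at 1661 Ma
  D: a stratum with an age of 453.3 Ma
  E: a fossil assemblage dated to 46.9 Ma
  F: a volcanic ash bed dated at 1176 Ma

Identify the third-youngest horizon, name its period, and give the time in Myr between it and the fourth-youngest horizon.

D, in the Ordovician; 722.7 million years to F

Smaller Ma means younger, so youngest first: E 46.9 < B 271.5 < D 453.3 < F 1176 < A 1441 < C 1661.
Counting 3 along gives D (453.3 Ma); the excerpt puts that inside the Ordovician, 485.4–443.8 Ma.
Next in line is F (1176 Ma), and 1176 − 453.3 = 722.7 Myr.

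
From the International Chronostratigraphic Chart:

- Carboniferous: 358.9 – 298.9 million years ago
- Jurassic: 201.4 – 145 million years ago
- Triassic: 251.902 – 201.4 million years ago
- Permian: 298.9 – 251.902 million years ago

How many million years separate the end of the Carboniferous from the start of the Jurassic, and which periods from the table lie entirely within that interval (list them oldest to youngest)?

The Carboniferous closes at 298.9 Ma and the Jurassic opens at 201.4 Ma, so the interval is 298.9 − 201.4 = 97.5 Myr.
A period fits inside if it starts at or after 298.9 Ma and ends at or before 201.4 Ma; oldest first that gives Permian, Triassic.

97.5 million years; Permian, Triassic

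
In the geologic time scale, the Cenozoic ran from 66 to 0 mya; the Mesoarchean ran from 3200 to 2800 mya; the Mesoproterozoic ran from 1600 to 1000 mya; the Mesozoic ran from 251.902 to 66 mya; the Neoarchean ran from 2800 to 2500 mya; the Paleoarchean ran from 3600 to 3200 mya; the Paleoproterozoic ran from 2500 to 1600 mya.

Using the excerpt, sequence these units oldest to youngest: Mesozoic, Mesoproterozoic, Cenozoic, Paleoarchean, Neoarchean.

Paleoarchean → Neoarchean → Mesoproterozoic → Mesozoic → Cenozoic

The oldest of these is Paleoarchean (starts 3600 Ma) and the youngest is Cenozoic (ends 0 Ma).
In between, by decreasing start age: Neoarchean (2800), Mesoproterozoic (1600), Mesozoic (251.902).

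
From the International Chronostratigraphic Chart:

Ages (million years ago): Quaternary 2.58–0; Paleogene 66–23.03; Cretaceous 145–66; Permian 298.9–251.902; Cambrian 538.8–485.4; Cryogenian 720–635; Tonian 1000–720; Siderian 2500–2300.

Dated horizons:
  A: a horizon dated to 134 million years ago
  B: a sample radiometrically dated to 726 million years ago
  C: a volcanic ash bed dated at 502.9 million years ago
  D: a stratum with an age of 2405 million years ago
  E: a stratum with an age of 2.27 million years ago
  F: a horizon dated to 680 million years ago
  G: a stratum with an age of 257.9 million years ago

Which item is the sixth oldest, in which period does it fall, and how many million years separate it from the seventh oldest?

Larger Ma means older, so oldest first: D 2405 > B 726 > F 680 > C 502.9 > G 257.9 > A 134 > E 2.27.
Counting 6 along gives A (134 Ma); the excerpt puts that inside the Cretaceous, 145–66 Ma.
Next in line is E (2.27 Ma), and 134 − 2.27 = 131.73 Myr.

A, in the Cretaceous; 131.73 million years to E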